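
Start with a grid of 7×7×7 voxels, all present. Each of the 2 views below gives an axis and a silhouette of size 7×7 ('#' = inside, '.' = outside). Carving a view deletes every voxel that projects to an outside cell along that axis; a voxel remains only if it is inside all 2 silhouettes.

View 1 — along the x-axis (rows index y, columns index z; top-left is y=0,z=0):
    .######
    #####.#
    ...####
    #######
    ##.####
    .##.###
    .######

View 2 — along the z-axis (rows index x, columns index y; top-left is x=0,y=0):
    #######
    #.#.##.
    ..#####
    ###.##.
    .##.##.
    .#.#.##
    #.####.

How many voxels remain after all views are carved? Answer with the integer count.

|visual hull| = 189

full grid |V| = 343
carve view 1 (along x, YZ-mask fill 40/49): 280 voxels remain
carve view 2 (along z, XY-mask fill 34/49): 189 voxels remain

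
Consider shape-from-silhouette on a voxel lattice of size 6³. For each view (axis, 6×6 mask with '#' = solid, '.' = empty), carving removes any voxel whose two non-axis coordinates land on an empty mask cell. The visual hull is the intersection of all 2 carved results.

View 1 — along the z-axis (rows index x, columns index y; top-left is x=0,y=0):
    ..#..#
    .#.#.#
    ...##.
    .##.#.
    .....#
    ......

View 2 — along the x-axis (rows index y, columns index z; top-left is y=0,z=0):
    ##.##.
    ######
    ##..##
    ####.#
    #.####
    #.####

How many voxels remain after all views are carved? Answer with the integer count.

remaining voxels: 55

before carving: 216 voxels (6×6×6)
V1 z: intersect with XY mask (11 set) -- 66 left
V2 x: intersect with YZ mask (29 set) -- 55 left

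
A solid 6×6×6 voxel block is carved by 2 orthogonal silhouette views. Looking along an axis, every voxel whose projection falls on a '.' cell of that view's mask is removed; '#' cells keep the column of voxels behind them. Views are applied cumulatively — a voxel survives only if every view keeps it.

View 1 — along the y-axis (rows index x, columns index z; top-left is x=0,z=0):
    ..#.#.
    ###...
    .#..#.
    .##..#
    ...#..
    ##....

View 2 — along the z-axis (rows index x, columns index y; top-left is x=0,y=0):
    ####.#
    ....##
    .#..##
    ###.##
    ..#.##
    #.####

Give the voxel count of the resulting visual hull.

before carving: 216 voxels (6×6×6)
carve view 1 (along y, XZ-mask fill 13/36): 78 voxels remain
carve view 2 (along z, XY-mask fill 23/36): 50 voxels remain

remaining voxels: 50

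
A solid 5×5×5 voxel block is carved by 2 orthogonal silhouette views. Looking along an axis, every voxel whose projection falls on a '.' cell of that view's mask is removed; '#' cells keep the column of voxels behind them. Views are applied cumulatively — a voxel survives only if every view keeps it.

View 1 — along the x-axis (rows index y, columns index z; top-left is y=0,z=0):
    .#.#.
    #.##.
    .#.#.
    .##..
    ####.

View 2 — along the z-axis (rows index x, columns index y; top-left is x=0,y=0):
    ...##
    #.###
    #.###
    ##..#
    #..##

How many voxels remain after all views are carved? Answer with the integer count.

remaining voxels: 43

full grid |V| = 125
step 1: project along x, AND mask (13/25) → |grid| = 65
step 2: project along z, AND mask (16/25) → |grid| = 43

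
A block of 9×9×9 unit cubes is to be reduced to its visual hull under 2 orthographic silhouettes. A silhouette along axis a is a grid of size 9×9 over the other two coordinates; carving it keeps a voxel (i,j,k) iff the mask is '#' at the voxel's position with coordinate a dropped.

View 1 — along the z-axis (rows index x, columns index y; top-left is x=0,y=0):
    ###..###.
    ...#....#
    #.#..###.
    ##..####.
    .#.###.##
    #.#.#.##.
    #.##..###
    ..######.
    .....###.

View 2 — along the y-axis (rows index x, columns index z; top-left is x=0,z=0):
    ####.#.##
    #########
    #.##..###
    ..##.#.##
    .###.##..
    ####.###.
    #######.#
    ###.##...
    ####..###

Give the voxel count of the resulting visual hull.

|visual hull| = 284

full grid |V| = 729
  1. axis=2 (XY plane), |mask|=45  ⇒  voxels=405
  2. axis=1 (XZ plane), |mask|=59  ⇒  voxels=284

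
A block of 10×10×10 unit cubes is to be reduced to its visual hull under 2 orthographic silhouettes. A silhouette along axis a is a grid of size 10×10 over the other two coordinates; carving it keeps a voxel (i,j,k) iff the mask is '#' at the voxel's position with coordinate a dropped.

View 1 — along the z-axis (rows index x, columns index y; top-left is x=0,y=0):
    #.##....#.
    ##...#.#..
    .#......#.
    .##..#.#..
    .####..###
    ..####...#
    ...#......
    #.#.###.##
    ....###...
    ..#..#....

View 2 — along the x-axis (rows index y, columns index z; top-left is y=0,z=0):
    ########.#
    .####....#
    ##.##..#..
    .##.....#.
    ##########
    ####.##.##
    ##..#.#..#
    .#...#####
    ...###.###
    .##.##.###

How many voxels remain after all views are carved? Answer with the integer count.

full grid |V| = 1000
  1. axis=2 (XY plane), |mask|=39  ⇒  voxels=390
  2. axis=0 (YZ plane), |mask|=64  ⇒  voxels=250

250 voxels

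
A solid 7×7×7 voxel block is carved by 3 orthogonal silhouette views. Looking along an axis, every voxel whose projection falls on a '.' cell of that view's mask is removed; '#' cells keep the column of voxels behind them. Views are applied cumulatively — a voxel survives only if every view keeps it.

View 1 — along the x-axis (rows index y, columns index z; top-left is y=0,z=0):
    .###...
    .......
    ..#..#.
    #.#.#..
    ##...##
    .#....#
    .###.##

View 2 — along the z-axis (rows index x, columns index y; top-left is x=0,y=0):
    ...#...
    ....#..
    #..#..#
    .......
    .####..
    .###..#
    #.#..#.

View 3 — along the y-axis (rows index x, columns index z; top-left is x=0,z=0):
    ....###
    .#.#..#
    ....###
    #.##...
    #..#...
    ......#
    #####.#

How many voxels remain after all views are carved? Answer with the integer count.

voxel count = 15

start: 7×7×7 = 343 voxels
carve view 1 (along x, YZ-mask fill 19/49): 133 voxels remain
carve view 2 (along z, XY-mask fill 16/49): 44 voxels remain
carve view 3 (along y, XZ-mask fill 21/49): 15 voxels remain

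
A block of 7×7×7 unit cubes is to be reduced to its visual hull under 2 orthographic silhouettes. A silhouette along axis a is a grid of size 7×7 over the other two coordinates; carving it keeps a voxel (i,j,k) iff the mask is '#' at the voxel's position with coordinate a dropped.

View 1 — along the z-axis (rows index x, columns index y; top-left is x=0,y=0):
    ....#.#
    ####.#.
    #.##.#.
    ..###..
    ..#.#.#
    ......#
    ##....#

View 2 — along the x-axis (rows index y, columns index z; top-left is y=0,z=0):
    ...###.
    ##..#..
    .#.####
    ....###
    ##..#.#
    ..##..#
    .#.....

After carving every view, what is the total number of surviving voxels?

initial block: 7^3 = 343
[1] z-view keeps 21 columns → grid now 147
[2] x-view keeps 22 columns → grid now 66

remaining voxels: 66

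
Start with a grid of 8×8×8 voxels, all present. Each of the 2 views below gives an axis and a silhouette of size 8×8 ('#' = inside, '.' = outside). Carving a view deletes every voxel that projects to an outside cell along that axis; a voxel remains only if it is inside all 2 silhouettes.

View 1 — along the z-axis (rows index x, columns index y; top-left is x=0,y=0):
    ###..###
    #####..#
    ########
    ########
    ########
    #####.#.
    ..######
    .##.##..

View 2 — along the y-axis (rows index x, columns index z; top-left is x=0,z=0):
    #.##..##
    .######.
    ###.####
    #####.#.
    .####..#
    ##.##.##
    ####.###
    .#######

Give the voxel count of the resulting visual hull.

full grid |V| = 512
V1 z: intersect with XY mask (52 set) -- 416 left
V2 y: intersect with XZ mask (49 set) -- 316 left

voxel count = 316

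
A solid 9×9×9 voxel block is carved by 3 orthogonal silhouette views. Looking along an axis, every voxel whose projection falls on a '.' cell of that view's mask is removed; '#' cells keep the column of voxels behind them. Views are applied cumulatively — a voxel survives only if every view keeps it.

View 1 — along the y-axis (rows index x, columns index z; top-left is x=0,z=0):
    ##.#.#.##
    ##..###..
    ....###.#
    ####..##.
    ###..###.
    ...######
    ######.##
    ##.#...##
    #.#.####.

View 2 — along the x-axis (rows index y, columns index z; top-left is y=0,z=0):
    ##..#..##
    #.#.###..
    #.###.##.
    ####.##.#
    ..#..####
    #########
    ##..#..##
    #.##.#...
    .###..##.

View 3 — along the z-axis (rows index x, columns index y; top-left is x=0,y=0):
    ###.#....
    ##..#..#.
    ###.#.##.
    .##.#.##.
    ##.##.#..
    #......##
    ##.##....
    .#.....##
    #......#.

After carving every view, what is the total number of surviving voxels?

before carving: 729 voxels (9×9×9)
after view 1 [y-axis, 52 of 81 cells solid] → remaining = 468
after view 2 [x-axis, 51 of 81 cells solid] → remaining = 295
after view 3 [z-axis, 36 of 81 cells solid] → remaining = 111

voxel count = 111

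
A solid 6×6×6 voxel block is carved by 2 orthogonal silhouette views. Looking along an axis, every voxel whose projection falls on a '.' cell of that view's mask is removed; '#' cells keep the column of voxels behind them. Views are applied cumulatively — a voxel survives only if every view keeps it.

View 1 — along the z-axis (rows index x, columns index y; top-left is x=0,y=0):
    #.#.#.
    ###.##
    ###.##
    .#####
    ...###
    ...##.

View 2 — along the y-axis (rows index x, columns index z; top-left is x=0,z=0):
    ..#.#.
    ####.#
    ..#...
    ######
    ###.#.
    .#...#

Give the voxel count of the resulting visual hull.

start: 6×6×6 = 216 voxels
  1. axis=2 (XY plane), |mask|=23  ⇒  voxels=138
  2. axis=1 (XZ plane), |mask|=20  ⇒  voxels=82

voxel count = 82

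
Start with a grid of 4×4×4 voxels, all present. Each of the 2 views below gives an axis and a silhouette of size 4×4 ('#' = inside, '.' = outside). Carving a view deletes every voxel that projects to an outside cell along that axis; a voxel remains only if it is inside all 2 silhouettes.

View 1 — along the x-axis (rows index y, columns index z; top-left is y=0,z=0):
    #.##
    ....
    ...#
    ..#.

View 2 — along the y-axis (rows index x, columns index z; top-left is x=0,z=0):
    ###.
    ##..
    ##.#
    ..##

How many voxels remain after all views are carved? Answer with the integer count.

voxel count = 11

initial block: 4^3 = 64
step 1: project along x, AND mask (5/16) → |grid| = 20
step 2: project along y, AND mask (10/16) → |grid| = 11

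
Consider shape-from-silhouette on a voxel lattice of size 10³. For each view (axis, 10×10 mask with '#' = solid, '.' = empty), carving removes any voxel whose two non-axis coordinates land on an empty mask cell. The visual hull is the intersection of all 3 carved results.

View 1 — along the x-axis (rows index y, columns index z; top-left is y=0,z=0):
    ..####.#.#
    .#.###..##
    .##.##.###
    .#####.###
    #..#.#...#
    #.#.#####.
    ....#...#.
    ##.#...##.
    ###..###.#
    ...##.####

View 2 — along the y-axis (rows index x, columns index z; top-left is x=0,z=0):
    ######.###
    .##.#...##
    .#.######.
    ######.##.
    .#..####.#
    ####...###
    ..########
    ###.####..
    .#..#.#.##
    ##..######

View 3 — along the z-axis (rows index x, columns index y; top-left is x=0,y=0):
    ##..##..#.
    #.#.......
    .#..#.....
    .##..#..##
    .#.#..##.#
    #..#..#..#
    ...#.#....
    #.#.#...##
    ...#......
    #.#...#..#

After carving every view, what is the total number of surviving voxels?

remaining voxels: 154

full grid |V| = 1000
after view 1 [x-axis, 58 of 100 cells solid] → remaining = 580
after view 2 [y-axis, 70 of 100 cells solid] → remaining = 416
after view 3 [z-axis, 35 of 100 cells solid] → remaining = 154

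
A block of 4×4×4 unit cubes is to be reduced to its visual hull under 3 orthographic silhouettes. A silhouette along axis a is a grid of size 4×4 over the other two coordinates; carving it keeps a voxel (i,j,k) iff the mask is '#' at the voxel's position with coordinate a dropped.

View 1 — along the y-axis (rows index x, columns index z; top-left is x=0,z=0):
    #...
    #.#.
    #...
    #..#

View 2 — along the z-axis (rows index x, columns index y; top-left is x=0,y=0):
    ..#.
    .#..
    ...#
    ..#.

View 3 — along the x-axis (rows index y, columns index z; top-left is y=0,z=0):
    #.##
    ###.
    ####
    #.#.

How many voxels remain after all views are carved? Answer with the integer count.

full grid |V| = 64
step 1: project along y, AND mask (6/16) → |grid| = 24
step 2: project along z, AND mask (4/16) → |grid| = 6
step 3: project along x, AND mask (12/16) → |grid| = 6

|visual hull| = 6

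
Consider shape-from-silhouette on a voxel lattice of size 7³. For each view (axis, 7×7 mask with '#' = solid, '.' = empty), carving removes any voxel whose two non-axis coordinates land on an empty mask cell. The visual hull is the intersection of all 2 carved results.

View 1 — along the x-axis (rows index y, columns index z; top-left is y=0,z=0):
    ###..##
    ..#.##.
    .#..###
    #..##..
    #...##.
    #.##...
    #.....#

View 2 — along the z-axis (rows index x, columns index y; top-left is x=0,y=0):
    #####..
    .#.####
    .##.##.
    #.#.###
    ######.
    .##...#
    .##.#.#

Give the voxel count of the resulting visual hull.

remaining voxels: 104

full grid |V| = 343
[1] x-view keeps 23 columns → grid now 161
[2] z-view keeps 32 columns → grid now 104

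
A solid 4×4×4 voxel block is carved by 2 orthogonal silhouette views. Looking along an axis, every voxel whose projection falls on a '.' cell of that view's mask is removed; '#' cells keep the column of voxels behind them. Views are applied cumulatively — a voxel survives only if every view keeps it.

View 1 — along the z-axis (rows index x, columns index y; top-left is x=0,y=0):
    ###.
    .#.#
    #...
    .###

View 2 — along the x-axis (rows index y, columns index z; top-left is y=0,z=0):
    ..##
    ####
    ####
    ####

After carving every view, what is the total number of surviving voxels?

initial block: 4^3 = 64
carve view 1 (along z, XY-mask fill 9/16): 36 voxels remain
carve view 2 (along x, YZ-mask fill 14/16): 32 voxels remain

voxel count = 32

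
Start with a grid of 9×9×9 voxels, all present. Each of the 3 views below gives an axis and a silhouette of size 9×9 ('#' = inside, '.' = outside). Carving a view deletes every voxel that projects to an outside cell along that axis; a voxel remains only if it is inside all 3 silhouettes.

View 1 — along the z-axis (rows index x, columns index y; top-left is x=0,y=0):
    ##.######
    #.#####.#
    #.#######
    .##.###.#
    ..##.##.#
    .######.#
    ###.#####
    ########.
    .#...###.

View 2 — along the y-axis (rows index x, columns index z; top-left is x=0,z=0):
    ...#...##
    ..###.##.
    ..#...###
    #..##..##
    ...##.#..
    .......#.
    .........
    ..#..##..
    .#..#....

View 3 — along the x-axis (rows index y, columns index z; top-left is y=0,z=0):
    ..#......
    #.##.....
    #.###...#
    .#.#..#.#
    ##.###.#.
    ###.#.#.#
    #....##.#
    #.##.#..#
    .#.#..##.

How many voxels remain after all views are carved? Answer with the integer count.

|visual hull| = 83

start: 9×9×9 = 729 voxels
V1 z: intersect with XY mask (61 set) -- 549 left
V2 y: intersect with XZ mask (26 set) -- 175 left
V3 x: intersect with YZ mask (38 set) -- 83 left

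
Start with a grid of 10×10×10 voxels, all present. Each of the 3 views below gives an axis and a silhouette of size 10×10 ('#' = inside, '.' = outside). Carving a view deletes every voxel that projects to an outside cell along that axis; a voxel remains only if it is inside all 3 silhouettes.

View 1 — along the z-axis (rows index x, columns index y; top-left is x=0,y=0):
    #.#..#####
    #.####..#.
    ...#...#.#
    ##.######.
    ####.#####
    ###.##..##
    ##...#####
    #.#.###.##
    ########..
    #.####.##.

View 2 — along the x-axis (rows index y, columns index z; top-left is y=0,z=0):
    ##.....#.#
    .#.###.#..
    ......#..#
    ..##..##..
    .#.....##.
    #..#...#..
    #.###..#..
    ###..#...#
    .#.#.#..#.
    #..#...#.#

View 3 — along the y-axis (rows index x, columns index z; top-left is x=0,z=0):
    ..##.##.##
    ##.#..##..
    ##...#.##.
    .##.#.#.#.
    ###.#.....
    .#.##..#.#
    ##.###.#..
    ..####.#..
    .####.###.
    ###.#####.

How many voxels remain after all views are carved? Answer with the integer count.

start: 10×10×10 = 1000 voxels
step 1: project along z, AND mask (69/100) → |grid| = 690
step 2: project along x, AND mask (39/100) → |grid| = 265
step 3: project along y, AND mask (56/100) → |grid| = 155

voxel count = 155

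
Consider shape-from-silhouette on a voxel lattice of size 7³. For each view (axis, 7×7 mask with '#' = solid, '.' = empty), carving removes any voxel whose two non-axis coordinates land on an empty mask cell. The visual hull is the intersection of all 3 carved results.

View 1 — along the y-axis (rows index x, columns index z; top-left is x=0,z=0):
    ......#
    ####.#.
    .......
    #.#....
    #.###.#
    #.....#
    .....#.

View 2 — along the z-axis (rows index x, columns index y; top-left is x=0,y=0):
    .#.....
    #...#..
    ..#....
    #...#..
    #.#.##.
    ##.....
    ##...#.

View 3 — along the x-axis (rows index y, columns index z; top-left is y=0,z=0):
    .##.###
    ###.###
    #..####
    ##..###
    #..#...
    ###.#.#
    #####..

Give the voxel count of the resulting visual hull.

remaining voxels: 26

before carving: 343 voxels (7×7×7)
  1. axis=1 (XZ plane), |mask|=16  ⇒  voxels=112
  2. axis=2 (XY plane), |mask|=15  ⇒  voxels=42
  3. axis=0 (YZ plane), |mask|=33  ⇒  voxels=26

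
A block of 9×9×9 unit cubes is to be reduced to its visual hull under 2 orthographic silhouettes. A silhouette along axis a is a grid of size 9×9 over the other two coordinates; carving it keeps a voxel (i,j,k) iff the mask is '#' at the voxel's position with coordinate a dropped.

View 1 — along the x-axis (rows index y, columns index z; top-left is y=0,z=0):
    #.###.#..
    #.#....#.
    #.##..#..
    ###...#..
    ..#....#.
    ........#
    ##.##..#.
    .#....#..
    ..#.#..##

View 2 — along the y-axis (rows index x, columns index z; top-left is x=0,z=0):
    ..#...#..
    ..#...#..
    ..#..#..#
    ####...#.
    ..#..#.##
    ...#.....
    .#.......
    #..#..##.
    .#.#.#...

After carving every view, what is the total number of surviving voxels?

remaining voxels: 89

full grid |V| = 729
after view 1 [x-axis, 30 of 81 cells solid] → remaining = 270
after view 2 [y-axis, 25 of 81 cells solid] → remaining = 89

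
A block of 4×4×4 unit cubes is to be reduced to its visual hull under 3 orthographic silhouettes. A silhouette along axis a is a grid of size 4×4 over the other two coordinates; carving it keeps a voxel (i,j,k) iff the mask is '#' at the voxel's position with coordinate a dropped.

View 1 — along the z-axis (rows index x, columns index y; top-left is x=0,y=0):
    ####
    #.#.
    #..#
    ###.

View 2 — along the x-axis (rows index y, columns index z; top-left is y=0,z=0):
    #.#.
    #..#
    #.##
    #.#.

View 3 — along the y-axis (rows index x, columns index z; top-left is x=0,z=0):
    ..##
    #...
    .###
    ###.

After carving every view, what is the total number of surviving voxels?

remaining voxels: 14

before carving: 64 voxels (4×4×4)
carve view 1 (along z, XY-mask fill 11/16): 44 voxels remain
carve view 2 (along x, YZ-mask fill 9/16): 25 voxels remain
carve view 3 (along y, XZ-mask fill 9/16): 14 voxels remain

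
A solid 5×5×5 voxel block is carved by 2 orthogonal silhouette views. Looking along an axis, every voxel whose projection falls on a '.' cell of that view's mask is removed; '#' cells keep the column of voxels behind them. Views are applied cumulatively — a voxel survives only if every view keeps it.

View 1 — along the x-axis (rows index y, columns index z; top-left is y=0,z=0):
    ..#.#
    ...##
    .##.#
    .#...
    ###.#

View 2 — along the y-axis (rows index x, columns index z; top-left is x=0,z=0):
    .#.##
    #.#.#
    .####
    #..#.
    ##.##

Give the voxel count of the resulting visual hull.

full grid |V| = 125
after view 1 [x-axis, 12 of 25 cells solid] → remaining = 60
after view 2 [y-axis, 16 of 25 cells solid] → remaining = 38

|visual hull| = 38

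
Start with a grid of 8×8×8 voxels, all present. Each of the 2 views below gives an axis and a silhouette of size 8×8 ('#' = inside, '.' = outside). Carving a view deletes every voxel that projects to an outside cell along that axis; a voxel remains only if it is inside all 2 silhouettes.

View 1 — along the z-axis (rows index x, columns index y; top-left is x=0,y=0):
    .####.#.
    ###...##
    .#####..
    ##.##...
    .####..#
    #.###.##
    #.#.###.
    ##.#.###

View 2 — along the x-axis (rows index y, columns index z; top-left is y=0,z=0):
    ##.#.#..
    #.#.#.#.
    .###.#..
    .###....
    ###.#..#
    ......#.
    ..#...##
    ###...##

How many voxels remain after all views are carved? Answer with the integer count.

remaining voxels: 154

initial block: 8^3 = 512
  1. axis=2 (XY plane), |mask|=41  ⇒  voxels=328
  2. axis=0 (YZ plane), |mask|=29  ⇒  voxels=154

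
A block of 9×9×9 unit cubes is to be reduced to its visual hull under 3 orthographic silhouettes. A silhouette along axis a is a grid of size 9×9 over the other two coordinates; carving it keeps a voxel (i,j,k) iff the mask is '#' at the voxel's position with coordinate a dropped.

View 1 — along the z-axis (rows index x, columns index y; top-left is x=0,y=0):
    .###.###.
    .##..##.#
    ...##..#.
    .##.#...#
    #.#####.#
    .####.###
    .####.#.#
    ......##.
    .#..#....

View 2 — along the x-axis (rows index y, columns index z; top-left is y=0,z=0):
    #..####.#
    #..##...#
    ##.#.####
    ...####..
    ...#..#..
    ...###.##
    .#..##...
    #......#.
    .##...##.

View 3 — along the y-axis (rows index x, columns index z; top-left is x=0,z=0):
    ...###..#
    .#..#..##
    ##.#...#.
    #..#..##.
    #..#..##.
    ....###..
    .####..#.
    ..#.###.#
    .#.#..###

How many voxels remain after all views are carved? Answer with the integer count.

|visual hull| = 85

start: 9×9×9 = 729 voxels
carve view 1 (along z, XY-mask fill 42/81): 378 voxels remain
carve view 2 (along x, YZ-mask fill 37/81): 165 voxels remain
carve view 3 (along y, XZ-mask fill 38/81): 85 voxels remain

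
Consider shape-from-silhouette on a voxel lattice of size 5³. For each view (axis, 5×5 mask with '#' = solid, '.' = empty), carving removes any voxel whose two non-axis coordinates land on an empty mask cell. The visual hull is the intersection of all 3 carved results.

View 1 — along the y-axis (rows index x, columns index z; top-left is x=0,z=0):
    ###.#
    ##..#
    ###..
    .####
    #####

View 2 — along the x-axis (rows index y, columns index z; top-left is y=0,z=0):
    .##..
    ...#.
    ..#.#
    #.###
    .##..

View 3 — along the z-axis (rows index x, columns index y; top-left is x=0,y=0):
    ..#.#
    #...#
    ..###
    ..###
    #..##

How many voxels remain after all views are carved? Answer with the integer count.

|visual hull| = 26

full grid |V| = 125
V1 y: intersect with XZ mask (19 set) -- 95 left
V2 x: intersect with YZ mask (11 set) -- 42 left
V3 z: intersect with XY mask (13 set) -- 26 left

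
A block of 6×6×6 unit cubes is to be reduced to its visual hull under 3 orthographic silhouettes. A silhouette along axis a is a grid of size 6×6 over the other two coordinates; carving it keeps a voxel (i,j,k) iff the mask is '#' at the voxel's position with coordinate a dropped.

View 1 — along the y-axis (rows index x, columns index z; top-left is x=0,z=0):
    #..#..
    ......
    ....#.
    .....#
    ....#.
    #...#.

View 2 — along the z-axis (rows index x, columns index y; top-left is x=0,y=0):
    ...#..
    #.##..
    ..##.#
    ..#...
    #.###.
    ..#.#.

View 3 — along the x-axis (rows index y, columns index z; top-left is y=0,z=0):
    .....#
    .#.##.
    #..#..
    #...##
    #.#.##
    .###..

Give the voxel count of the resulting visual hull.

voxel count = 7

initial block: 6^3 = 216
step 1: project along y, AND mask (7/36) → |grid| = 42
step 2: project along z, AND mask (14/36) → |grid| = 14
step 3: project along x, AND mask (16/36) → |grid| = 7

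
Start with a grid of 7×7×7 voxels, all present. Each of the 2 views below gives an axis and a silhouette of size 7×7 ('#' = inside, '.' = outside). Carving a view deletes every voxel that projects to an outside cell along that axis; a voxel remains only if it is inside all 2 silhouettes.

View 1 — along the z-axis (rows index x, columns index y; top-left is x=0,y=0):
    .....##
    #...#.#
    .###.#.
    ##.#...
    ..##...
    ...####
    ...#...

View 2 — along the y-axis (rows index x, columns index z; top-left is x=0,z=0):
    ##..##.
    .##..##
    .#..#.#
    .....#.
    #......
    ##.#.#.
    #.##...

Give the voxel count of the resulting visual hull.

|visual hull| = 56

full grid |V| = 343
[1] z-view keeps 19 columns → grid now 133
[2] y-view keeps 20 columns → grid now 56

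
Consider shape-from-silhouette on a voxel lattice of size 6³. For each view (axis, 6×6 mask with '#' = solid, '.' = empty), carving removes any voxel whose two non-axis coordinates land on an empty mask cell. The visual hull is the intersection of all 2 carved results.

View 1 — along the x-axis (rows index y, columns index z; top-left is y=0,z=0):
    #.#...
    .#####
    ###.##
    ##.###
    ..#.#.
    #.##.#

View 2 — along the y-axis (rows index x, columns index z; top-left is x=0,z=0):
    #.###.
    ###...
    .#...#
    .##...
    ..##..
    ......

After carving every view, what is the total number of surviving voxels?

start: 6×6×6 = 216 voxels
[1] x-view keeps 23 columns → grid now 138
[2] y-view keeps 13 columns → grid now 51

|visual hull| = 51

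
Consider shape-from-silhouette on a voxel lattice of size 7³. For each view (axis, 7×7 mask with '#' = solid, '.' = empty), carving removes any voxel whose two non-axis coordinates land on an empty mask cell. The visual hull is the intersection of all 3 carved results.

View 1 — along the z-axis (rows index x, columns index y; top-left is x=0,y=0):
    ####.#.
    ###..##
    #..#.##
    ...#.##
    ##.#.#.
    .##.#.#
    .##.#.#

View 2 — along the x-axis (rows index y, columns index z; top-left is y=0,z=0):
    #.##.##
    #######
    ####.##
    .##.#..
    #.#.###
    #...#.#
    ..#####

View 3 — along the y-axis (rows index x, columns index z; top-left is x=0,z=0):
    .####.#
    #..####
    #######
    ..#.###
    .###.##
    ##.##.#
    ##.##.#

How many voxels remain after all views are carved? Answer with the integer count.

start: 7×7×7 = 343 voxels
after view 1 [z-axis, 29 of 49 cells solid] → remaining = 203
after view 2 [x-axis, 34 of 49 cells solid] → remaining = 141
after view 3 [y-axis, 36 of 49 cells solid] → remaining = 103

103 voxels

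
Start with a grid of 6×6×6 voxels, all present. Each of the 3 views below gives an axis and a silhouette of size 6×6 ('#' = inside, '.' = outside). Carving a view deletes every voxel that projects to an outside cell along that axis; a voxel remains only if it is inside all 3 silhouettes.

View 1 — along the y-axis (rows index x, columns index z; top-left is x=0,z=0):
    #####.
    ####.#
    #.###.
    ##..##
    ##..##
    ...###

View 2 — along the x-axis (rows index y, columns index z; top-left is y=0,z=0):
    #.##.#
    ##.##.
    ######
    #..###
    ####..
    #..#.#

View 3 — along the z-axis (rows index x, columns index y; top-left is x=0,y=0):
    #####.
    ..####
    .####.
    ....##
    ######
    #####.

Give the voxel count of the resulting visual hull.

|visual hull| = 78

start: 6×6×6 = 216 voxels
after view 1 [y-axis, 25 of 36 cells solid] → remaining = 150
after view 2 [x-axis, 25 of 36 cells solid] → remaining = 106
after view 3 [z-axis, 26 of 36 cells solid] → remaining = 78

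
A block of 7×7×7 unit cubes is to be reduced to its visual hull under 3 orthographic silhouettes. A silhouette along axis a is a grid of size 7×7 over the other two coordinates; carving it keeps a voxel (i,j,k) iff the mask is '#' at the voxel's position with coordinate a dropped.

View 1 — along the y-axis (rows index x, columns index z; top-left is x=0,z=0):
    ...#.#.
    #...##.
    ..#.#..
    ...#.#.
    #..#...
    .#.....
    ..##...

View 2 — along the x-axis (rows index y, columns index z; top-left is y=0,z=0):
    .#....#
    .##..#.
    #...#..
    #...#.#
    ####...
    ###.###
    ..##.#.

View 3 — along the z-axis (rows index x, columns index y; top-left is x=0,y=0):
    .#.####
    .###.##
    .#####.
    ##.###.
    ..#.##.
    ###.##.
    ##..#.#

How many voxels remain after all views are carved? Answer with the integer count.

remaining voxels: 36

before carving: 343 voxels (7×7×7)
after view 1 [y-axis, 14 of 49 cells solid] → remaining = 98
after view 2 [x-axis, 23 of 49 cells solid] → remaining = 43
after view 3 [z-axis, 32 of 49 cells solid] → remaining = 36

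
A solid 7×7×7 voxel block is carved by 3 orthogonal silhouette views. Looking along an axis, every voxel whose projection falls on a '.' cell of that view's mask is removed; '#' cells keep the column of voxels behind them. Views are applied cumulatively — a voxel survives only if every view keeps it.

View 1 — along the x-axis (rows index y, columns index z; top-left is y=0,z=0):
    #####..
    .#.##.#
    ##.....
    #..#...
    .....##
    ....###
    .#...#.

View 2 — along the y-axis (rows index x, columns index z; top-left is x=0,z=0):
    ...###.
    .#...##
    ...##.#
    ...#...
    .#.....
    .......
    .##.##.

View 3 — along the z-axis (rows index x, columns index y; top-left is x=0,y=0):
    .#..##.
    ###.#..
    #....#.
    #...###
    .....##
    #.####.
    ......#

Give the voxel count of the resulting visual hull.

start: 7×7×7 = 343 voxels
[1] x-view keeps 20 columns → grid now 140
[2] y-view keeps 15 columns → grid now 46
[3] z-view keeps 21 columns → grid now 19

|visual hull| = 19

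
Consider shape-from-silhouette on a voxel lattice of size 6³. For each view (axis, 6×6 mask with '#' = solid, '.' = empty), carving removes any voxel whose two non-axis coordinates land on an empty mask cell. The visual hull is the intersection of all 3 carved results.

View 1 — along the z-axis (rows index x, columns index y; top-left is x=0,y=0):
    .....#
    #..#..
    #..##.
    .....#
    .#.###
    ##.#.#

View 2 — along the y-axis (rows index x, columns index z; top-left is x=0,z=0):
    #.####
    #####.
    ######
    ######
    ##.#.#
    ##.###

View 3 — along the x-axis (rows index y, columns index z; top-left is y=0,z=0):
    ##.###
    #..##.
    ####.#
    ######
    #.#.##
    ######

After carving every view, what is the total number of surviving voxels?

65 voxels

start: 6×6×6 = 216 voxels
step 1: project along z, AND mask (15/36) → |grid| = 90
step 2: project along y, AND mask (31/36) → |grid| = 75
step 3: project along x, AND mask (29/36) → |grid| = 65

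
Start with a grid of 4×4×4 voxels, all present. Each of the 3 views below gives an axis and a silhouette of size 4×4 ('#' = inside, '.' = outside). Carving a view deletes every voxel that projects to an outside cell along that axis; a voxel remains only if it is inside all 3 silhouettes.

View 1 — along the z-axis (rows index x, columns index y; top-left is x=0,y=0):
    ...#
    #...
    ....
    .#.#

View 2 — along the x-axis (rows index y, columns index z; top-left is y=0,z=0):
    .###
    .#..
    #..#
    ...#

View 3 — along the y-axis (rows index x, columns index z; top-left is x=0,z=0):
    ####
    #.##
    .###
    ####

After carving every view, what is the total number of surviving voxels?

initial block: 4^3 = 64
step 1: project along z, AND mask (4/16) → |grid| = 16
step 2: project along x, AND mask (7/16) → |grid| = 6
step 3: project along y, AND mask (14/16) → |grid| = 5

|visual hull| = 5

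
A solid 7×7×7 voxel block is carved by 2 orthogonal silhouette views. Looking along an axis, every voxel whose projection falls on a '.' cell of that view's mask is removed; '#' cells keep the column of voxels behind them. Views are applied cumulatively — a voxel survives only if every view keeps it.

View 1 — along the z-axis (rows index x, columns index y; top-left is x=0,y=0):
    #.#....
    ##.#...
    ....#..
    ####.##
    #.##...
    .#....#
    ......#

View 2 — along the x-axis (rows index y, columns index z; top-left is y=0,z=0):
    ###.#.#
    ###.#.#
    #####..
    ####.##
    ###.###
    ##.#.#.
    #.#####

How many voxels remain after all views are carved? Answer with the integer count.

96 voxels

start: 7×7×7 = 343 voxels
[1] z-view keeps 18 columns → grid now 126
[2] x-view keeps 37 columns → grid now 96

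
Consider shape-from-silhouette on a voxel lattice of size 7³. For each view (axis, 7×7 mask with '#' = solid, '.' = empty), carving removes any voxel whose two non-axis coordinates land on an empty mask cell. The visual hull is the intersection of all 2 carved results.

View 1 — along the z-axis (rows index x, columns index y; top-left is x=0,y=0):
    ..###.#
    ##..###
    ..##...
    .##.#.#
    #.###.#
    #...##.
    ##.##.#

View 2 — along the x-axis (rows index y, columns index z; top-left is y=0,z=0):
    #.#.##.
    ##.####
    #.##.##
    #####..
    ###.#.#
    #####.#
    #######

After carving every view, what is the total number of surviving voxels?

|visual hull| = 151

start: 7×7×7 = 343 voxels
carve view 1 (along z, XY-mask fill 28/49): 196 voxels remain
carve view 2 (along x, YZ-mask fill 38/49): 151 voxels remain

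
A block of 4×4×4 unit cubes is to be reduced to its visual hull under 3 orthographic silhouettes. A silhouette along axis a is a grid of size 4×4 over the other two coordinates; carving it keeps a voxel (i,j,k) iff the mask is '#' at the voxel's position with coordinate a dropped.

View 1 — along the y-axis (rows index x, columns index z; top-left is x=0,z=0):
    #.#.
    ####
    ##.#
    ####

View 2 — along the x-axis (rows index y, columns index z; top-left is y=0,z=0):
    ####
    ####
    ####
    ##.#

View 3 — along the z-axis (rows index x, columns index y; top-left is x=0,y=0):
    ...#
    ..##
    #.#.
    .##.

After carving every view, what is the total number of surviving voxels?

voxel count = 22

full grid |V| = 64
step 1: project along y, AND mask (13/16) → |grid| = 52
step 2: project along x, AND mask (15/16) → |grid| = 49
step 3: project along z, AND mask (7/16) → |grid| = 22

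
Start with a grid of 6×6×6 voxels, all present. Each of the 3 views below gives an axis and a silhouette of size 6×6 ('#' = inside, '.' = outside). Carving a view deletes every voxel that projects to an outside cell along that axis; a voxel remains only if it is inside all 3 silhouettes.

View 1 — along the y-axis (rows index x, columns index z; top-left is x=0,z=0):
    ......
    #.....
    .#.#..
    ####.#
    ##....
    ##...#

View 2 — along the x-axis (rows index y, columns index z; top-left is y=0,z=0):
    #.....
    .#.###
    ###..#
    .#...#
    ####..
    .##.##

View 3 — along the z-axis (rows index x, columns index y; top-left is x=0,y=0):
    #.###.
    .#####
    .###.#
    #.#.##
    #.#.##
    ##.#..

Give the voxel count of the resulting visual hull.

|visual hull| = 30

before carving: 216 voxels (6×6×6)
after view 1 [y-axis, 13 of 36 cells solid] → remaining = 78
after view 2 [x-axis, 19 of 36 cells solid] → remaining = 47
after view 3 [z-axis, 24 of 36 cells solid] → remaining = 30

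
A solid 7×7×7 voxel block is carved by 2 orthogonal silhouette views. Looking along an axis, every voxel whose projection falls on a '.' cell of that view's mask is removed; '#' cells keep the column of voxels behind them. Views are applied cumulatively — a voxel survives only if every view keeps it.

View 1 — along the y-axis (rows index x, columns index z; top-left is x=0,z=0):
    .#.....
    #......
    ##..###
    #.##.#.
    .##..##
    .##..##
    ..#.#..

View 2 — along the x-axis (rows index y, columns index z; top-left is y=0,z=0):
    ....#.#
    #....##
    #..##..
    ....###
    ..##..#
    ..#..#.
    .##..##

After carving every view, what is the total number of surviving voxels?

voxel count = 61

before carving: 343 voxels (7×7×7)
[1] y-view keeps 21 columns → grid now 147
[2] x-view keeps 20 columns → grid now 61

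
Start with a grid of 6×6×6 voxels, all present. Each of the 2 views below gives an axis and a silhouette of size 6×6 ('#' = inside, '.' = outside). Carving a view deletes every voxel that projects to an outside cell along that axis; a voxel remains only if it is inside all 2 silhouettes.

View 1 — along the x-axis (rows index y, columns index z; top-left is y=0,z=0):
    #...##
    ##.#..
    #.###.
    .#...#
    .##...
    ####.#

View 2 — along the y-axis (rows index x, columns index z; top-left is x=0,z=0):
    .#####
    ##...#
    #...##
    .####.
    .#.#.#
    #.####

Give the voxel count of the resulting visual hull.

voxel count = 72

initial block: 6^3 = 216
carve view 1 (along x, YZ-mask fill 19/36): 114 voxels remain
carve view 2 (along y, XZ-mask fill 23/36): 72 voxels remain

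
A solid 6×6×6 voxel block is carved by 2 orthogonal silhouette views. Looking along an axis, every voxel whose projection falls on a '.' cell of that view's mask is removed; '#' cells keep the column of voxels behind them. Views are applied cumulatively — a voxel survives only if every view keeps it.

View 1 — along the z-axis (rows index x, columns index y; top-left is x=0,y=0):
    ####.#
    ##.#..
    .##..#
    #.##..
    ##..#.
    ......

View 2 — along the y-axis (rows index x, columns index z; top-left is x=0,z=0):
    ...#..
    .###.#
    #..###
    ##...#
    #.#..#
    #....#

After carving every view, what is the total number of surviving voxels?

full grid |V| = 216
carve view 1 (along z, XY-mask fill 17/36): 102 voxels remain
carve view 2 (along y, XZ-mask fill 17/36): 47 voxels remain

|visual hull| = 47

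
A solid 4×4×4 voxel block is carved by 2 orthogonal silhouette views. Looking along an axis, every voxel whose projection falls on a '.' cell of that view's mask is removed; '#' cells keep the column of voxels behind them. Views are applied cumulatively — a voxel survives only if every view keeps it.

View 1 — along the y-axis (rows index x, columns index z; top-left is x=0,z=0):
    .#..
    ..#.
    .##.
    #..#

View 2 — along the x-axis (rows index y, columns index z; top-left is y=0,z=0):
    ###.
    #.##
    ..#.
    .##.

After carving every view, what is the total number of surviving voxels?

start: 4×4×4 = 64 voxels
step 1: project along y, AND mask (6/16) → |grid| = 24
step 2: project along x, AND mask (9/16) → |grid| = 15

15 voxels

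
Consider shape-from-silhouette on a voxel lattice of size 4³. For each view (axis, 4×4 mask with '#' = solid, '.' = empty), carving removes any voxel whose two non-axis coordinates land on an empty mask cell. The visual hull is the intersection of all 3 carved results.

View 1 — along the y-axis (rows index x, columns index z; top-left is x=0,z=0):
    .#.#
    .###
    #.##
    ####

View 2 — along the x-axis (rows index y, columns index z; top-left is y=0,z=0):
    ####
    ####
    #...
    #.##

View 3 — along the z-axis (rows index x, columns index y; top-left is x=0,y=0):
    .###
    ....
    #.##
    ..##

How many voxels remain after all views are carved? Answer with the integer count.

initial block: 4^3 = 64
step 1: project along y, AND mask (12/16) → |grid| = 48
step 2: project along x, AND mask (12/16) → |grid| = 35
step 3: project along z, AND mask (8/16) → |grid| = 14

|visual hull| = 14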